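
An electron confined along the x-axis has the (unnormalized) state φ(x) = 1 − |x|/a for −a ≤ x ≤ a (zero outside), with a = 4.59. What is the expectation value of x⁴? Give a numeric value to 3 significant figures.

12.7

⟨x⁴⟩ = ∫ x⁴·|φ|² dx / ∫|φ|² dx (integrals over the domain).
φ is even, so ∫ over [−a, a] = 2∫₀ᵃ with φ = 1 − x/a there: ∫₀ᵃ (1 − x/a)² dx = a/3, ∫₀ᵃ x²(1 − x/a)² dx = a³/30, ∫₀ᵃ x⁴(1 − x/a)² dx = a⁵/105.
State is unnormalized: ∫|φ|² dx = 3.0600, and ∫φ*·x⁴·φ dx = 38.806, so ⟨x⁴⟩ = 38.806 / 3.0600.
⟨x⁴⟩ = 12.682.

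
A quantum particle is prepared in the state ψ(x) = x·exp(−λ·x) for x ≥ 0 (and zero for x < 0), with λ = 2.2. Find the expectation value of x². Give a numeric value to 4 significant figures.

0.6198

⟨x²⟩ = ∫ x²·|ψ|² dx / ∫|ψ|² dx (integrals over the domain).
Every integrand reduces to terms xʲ·e^(−2λx) on [0, ∞); use ∫₀^∞ xʲ·e^(−2λx) dx = j!/(2λ)^(j+1).
State is unnormalized: ∫|ψ|² dx = 0.023479, and ∫ψ*·x²·ψ dx = 0.014553, so ⟨x²⟩ = 0.014553 / 0.023479.
⟨x²⟩ = 0.61983.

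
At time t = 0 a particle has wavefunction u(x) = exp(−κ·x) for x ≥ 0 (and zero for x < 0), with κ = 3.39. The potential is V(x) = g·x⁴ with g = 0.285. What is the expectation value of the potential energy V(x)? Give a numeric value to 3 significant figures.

0.00324

⟨V⟩ = ∫ V(x)·|u|² dx / ∫|u|² dx.
Every integrand reduces to terms xʲ·e^(−2κx) on [0, ∞); use ∫₀^∞ xʲ·e^(−2κx) dx = j!/(2κ)^(j+1).
State is unnormalized: ∫|u|² dx = 0.14749, and ∫u*·V(x)·u dx = 0.00047743, so ⟨V⟩ = 0.00047743 / 0.14749.
⟨V⟩ = 0.0032370.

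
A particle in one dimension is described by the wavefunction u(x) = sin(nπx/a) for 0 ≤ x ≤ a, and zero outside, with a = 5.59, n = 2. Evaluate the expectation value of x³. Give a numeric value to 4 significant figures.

40.35

⟨x³⟩ = ∫ x³·|u|² dx / ∫|u|² dx (integrals over the domain).
With sin²θ = (1 − cos2θ)/2 on 0 ≤ x ≤ a: ∫sin²(nπx/a) dx = a/2, ∫x·sin²(nπx/a) dx = a²/4, ∫x²·sin²(nπx/a) dx = a³·(1/6 − 1/(4n²π²)); higher powers xᵏ the same way, integrating xᵏ·cos(2nπx/a) by parts.
State is unnormalized: ∫|u|² dx = 2.7950, and ∫u*·x³·u dx = 112.78, so ⟨x³⟩ = 112.78 / 2.7950.
⟨x³⟩ = 40.351.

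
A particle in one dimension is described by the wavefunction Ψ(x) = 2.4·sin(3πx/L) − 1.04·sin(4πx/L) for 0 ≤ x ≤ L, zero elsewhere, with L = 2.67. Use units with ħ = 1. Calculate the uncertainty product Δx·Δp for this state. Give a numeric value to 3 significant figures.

2.39

Δx = √(⟨x²⟩−⟨x⟩²), Δp = √(⟨p²⟩−⟨p⟩²).
On 0 ≤ x ≤ L (j ≠ l): ∫sin²(jπx/L) dx = L/2, ∫sin(jπx/L)·sin(lπx/L) dx = 0; diagonal moments ∫x·sin²(jπx/L) dx = L²/4, ∫x²·sin²(jπx/L) dx = L³·(1/6 − 1/(4j²π²)); cross terms ∫x·sin(jπx/L)·sin(lπx/L) dx = 0 for j + l even and −4jlL²/(π²(j² − l²)²) for j + l odd, ∫x²·sin(jπx/L)·sin(lπx/L) dx = (−1)^(j+l)·4jlL³/(π²(j² − l²)²); higher powers the same way via product-to-sum and parts. d²/dx² sin(jπx/L) = −(jπ/L)²·sin(jπx/L); on 0 ≤ x ≤ L, ∫sin²(jπx/L) dx = L/2 and ∫sin(jπx/L)·sin(lπx/L) dx = 0 for j ≠ l, so only diagonal terms survive in ∫|Ψ|² and ∫Ψ·Ψ″; ∫Ψ·Ψ′ dx = [Ψ²/2] between the walls = 0.
Normalization: ∫|Ψ|² dx = 9.1335.
⟨x⟩ = 1.7217, ⟨x²⟩ = 3.3715 ⇒ Δx = 0.63809.
⟨p⟩ = 0.0000, ⟨p²⟩ = 13.992 ⇒ Δp = 3.7406.
Δx·Δp = 2.3869.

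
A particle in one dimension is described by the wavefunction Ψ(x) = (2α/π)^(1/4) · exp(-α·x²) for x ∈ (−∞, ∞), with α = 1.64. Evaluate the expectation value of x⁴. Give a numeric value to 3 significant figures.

⟨x⁴⟩ = ∫ x⁴·|Ψ|² dx (integrals over the domain).
Gaussian moments: ∫x^(2j)·e^(−2αx²) dx = (2j−1)!!/(4α)^j · √(π/(2α)), odd powers integrate to 0; here √(π/(2α)) = 0.97867.
⟨x⁴⟩ = 0.069713.

0.0697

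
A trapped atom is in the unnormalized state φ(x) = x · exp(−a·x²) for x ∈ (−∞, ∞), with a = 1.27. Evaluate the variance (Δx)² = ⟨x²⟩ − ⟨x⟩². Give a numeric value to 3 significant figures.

Compute ⟨x⟩ and ⟨x²⟩ separately, then (Δx)² = ⟨x²⟩ − ⟨x⟩².
Expand each integrand as polynomial × e^(−2ax²) and use ∫x^(2j)·e^(−2ax²) dx = (2j−1)!!/(4a)^j · √(π/(2a)), odd powers → 0; here √(π/(2a)) = 1.1121.
Normalization: ∫|φ|² dx = 0.21892.
⟨x⟩ = 0.0000 and ⟨x²⟩ = 0.59055.
(Δx)² = 0.59055 − (0.0000)² = 0.59055.

0.591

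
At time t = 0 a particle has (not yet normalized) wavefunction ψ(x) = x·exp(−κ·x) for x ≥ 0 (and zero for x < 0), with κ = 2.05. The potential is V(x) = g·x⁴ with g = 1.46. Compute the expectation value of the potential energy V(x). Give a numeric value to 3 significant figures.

⟨V⟩ = ∫ V(x)·|ψ|² dx / ∫|ψ|² dx.
Every integrand reduces to terms xʲ·e^(−2κx) on [0, ∞); use ∫₀^∞ xʲ·e^(−2κx) dx = j!/(2κ)^(j+1).
State is unnormalized: ∫|ψ|² dx = 0.029019, and ∫ψ*·V(x)·ψ dx = 0.053976, so ⟨V⟩ = 0.053976 / 0.029019.
⟨V⟩ = 1.8600.

1.86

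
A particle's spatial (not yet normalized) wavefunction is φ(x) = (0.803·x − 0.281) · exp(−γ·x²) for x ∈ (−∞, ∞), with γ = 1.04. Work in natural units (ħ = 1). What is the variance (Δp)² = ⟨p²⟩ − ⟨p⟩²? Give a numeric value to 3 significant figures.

2.42

Compute ⟨p⟩ and ⟨p²⟩ separately; (Δp)² = ⟨p²⟩ − ⟨p⟩².
Expand each integrand as polynomial × e^(−2γx²) and use ∫x^(2j)·e^(−2γx²) dx = (2j−1)!!/(4γ)^j · √(π/(2γ)), odd powers → 0; here √(π/(2γ)) = 1.2290. Differentiate with the product rule, d/dx e^(−γx²) = −2γx·e^(−γx²).
Normalization: ∫|φ|² dx = 0.28754.
⟨p⟩ = 0.0000 and ⟨p²⟩ = 2.4180.
(Δp)² = 2.4180 − (0.0000)² = 2.4180.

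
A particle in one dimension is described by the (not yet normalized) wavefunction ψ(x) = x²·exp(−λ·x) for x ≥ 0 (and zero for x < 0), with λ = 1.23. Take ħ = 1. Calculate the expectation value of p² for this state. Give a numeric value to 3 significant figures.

0.504

p² ψ = −ħ² d²ψ/dx²; ⟨p²⟩ = −ħ² ∫ ψ*·ψ'' dx / ∫|ψ|² dx.
Differentiate x²·exp(−λ·x) with the product rule; every integrand then reduces to terms xʲ·e^(−2λx) on [0, ∞), with ∫₀^∞ xʲ·e^(−2λx) dx = j!/(2λ)^(j+1).
State is unnormalized: ∫|ψ|² dx = 0.26640, and ∫ψ*·(−ħ² ψ'') dx = 0.13435, so ⟨p²⟩ = 0.13435 / 0.26640.
⟨p²⟩ = 0.50430.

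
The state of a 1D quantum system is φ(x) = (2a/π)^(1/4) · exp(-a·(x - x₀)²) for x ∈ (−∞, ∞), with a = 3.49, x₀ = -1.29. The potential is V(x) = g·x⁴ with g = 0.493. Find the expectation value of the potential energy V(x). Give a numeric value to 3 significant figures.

⟨V⟩ = ∫ V(x)·|φ|² dx.
Gaussian moments (u = x − x₀): ∫u^(2j)·e^(−2au²) du = (2j−1)!!/(4a)^j · √(π/(2a)), odd powers integrate to 0; here √(π/(2a)) = 0.67088.
⟨V⟩ = 1.7254.

1.73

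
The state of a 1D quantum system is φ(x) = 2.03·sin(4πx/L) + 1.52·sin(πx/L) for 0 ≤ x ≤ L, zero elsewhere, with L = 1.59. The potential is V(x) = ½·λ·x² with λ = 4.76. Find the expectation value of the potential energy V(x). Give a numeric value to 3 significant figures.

⟨V⟩ = ∫ V(x)·|φ|² dx / ∫|φ|² dx.
On 0 ≤ x ≤ L (j ≠ l): ∫sin²(jπx/L) dx = L/2, ∫sin(jπx/L)·sin(lπx/L) dx = 0; diagonal moments ∫x·sin²(jπx/L) dx = L²/4, ∫x²·sin²(jπx/L) dx = L³·(1/6 − 1/(4j²π²)); cross terms ∫x·sin(jπx/L)·sin(lπx/L) dx = 0 for j + l even and −4jlL²/(π²(j² − l²)²) for j + l odd, ∫x²·sin(jπx/L)·sin(lπx/L) dx = (−1)^(j+l)·4jlL³/(π²(j² − l²)²); higher powers the same way via product-to-sum and parts.
State is unnormalized: ∫|φ|² dx = 5.1129, and ∫φ*·V(x)·φ dx = 9.2069, so ⟨V⟩ = 9.2069 / 5.1129.
⟨V⟩ = 1.8007.

1.80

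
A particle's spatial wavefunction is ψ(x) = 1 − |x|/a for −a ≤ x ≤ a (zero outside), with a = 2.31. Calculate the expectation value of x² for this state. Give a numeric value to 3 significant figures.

⟨x²⟩ = ∫ x²·|ψ|² dx / ∫|ψ|² dx (integrals over the domain).
ψ is even, so ∫ over [−a, a] = 2∫₀ᵃ with ψ = 1 − x/a there: ∫₀ᵃ (1 − x/a)² dx = a/3, ∫₀ᵃ x²(1 − x/a)² dx = a³/30, ∫₀ᵃ x⁴(1 − x/a)² dx = a⁵/105.
State is unnormalized: ∫|ψ|² dx = 1.5400, and ∫ψ*·x²·ψ dx = 0.82176, so ⟨x²⟩ = 0.82176 / 1.5400.
⟨x²⟩ = 0.53361.

0.534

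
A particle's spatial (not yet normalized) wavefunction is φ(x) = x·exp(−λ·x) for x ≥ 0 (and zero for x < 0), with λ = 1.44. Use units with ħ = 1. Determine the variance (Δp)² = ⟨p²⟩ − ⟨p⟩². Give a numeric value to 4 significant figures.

Compute ⟨p⟩ and ⟨p²⟩ separately; (Δp)² = ⟨p²⟩ − ⟨p⟩².
Differentiate x·exp(−λ·x) with the product rule; every integrand then reduces to terms xʲ·e^(−2λx) on [0, ∞), with ∫₀^∞ xʲ·e^(−2λx) dx = j!/(2λ)^(j+1).
Normalization: ∫|φ|² dx = 0.083724.
⟨p⟩ = 0.0000 and ⟨p²⟩ = 2.0736.
(Δp)² = 2.0736 − (0.0000)² = 2.0736.

2.074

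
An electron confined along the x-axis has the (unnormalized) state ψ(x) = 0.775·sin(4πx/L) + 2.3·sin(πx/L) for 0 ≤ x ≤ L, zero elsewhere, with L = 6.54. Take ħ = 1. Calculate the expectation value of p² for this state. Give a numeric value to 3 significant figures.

0.584

p² ψ = −ħ² d²ψ/dx²; ⟨p²⟩ = −ħ² ∫ ψ*·ψ'' dx / ∫|ψ|² dx.
d²/dx² sin(jπx/L) = −(jπ/L)²·sin(jπx/L); on 0 ≤ x ≤ L, ∫sin²(jπx/L) dx = L/2 and ∫sin(jπx/L)·sin(lπx/L) dx = 0 for j ≠ l, so only diagonal terms survive in ∫|ψ|² and ∫ψ·ψ″; ∫ψ·ψ′ dx = [ψ²/2] between the walls = 0.
State is unnormalized: ∫|ψ|² dx = 19.262, and ∫ψ*·(−ħ² ψ'') dx = 11.243, so ⟨p²⟩ = 11.243 / 19.262.
⟨p²⟩ = 0.58367.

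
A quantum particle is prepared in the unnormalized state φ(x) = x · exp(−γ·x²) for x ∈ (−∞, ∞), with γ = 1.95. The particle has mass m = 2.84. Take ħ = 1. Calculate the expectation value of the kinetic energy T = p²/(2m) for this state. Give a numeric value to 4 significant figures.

1.030

T = −(ħ²/2m) d²/dx², so ⟨T⟩ = −(ħ²/2m) ∫ φ*·φ'' dx / ∫|φ|² dx; with m = 2.84.
Expand each integrand as polynomial × e^(−2γx²) and use ∫x^(2j)·e^(−2γx²) dx = (2j−1)!!/(4γ)^j · √(π/(2γ)), odd powers → 0; here √(π/(2γ)) = 0.89752. Differentiate with the product rule, d/dx e^(−γx²) = −2γx·e^(−γx²).
State is unnormalized: ∫|φ|² dx = 0.11507, and ∫φ*·(−ħ²/2m · φ'') dx = 0.11851, so ⟨T⟩ = 0.11851 / 0.11507.
⟨T⟩ = 1.0299.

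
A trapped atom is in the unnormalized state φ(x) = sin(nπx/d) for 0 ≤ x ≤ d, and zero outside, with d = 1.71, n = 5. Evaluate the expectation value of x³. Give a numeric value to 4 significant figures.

1.235

⟨x³⟩ = ∫ x³·|φ|² dx / ∫|φ|² dx (integrals over the domain).
With sin²θ = (1 − cos2θ)/2 on 0 ≤ x ≤ d: ∫sin²(nπx/d) dx = d/2, ∫x·sin²(nπx/d) dx = d²/4, ∫x²·sin²(nπx/d) dx = d³·(1/6 − 1/(4n²π²)); higher powers xᵏ the same way, integrating xᵏ·cos(2nπx/d) by parts.
State is unnormalized: ∫|φ|² dx = 0.85500, and ∫φ*·x³·φ dx = 1.0558, so ⟨x³⟩ = 1.0558 / 0.85500.
⟨x³⟩ = 1.2349.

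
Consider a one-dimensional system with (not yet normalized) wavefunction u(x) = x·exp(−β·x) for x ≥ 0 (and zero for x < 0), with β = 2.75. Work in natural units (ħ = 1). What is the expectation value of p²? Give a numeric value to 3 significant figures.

7.56

p² u = −ħ² d²u/dx²; ⟨p²⟩ = −ħ² ∫ u*·u'' dx / ∫|u|² dx.
Differentiate x·exp(−β·x) with the product rule; every integrand then reduces to terms xʲ·e^(−2βx) on [0, ∞), with ∫₀^∞ xʲ·e^(−2βx) dx = j!/(2β)^(j+1).
State is unnormalized: ∫|u|² dx = 0.012021, and ∫u*·(−ħ² u'') dx = 0.090909, so ⟨p²⟩ = 0.090909 / 0.012021.
⟨p²⟩ = 7.5625.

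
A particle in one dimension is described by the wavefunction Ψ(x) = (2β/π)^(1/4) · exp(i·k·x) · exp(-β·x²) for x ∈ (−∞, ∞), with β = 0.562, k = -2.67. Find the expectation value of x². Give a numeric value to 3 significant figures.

⟨x²⟩ = ∫ x²·|Ψ|² dx (integrals over the domain).
Gaussian moments: ∫x^(2j)·e^(−2βx²) dx = (2j−1)!!/(4β)^j · √(π/(2β)), odd powers integrate to 0; here √(π/(2β)) = 1.6718.
⟨x²⟩ = 0.44484.

0.445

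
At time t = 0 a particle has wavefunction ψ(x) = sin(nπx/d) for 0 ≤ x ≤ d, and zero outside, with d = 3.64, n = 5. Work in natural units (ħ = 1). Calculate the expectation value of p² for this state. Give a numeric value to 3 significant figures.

p² ψ = −ħ² d²ψ/dx²; ⟨p²⟩ = −ħ² ∫ ψ*·ψ'' dx / ∫|ψ|² dx.
d/dx sin(nπx/d) = (nπ/d)·cos(nπx/d) and d²/dx² sin(nπx/d) = −(nπ/d)²·sin(nπx/d); on 0 ≤ x ≤ d, ∫sin²(nπx/d) dx = d/2 and ∫sin(nπx/d)·cos(nπx/d) dx = 0.
State is unnormalized: ∫|ψ|² dx = 1.8200, and ∫ψ*·(−ħ² ψ'') dx = 33.893, so ⟨p²⟩ = 33.893 / 1.8200.
⟨p²⟩ = 18.622.

18.6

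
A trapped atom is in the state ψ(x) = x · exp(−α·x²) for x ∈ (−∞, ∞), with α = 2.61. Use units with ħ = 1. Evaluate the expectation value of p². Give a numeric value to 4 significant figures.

p² ψ = −ħ² d²ψ/dx²; ⟨p²⟩ = −ħ² ∫ ψ*·ψ'' dx / ∫|ψ|² dx.
Expand each integrand as polynomial × e^(−2αx²) and use ∫x^(2j)·e^(−2αx²) dx = (2j−1)!!/(4α)^j · √(π/(2α)), odd powers → 0; here √(π/(2α)) = 0.77578. Differentiate with the product rule, d/dx e^(−αx²) = −2αx·e^(−αx²).
State is unnormalized: ∫|ψ|² dx = 0.074309, and ∫ψ*·(−ħ² ψ'') dx = 0.58184, so ⟨p²⟩ = 0.58184 / 0.074309.
⟨p²⟩ = 7.8300.

7.830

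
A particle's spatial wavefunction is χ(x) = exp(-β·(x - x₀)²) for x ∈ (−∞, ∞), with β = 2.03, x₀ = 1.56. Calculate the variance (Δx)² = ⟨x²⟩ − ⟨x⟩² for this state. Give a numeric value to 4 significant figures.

0.1232

Compute ⟨x⟩ and ⟨x²⟩ separately, then (Δx)² = ⟨x²⟩ − ⟨x⟩².
Gaussian moments (u = x − x₀): ∫u^(2j)·e^(−2βu²) du = (2j−1)!!/(4β)^j · √(π/(2β)), odd powers integrate to 0; here √(π/(2β)) = 0.87965.
Normalization: ∫|χ|² dx = 0.87965.
⟨x⟩ = 1.5600 and ⟨x²⟩ = 2.5568.
(Δx)² = 2.5568 − (1.5600)² = 0.12315.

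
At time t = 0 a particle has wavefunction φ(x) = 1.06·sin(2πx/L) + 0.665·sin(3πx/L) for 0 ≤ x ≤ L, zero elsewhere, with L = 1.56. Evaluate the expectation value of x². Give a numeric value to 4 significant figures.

0.3590

⟨x²⟩ = ∫ x²·|φ|² dx / ∫|φ|² dx (integrals over the domain).
On 0 ≤ x ≤ L (j ≠ l): ∫sin²(jπx/L) dx = L/2, ∫sin(jπx/L)·sin(lπx/L) dx = 0; diagonal moments ∫x·sin²(jπx/L) dx = L²/4, ∫x²·sin²(jπx/L) dx = L³·(1/6 − 1/(4j²π²)); cross terms ∫x·sin(jπx/L)·sin(lπx/L) dx = 0 for j + l even and −4jlL²/(π²(j² − l²)²) for j + l odd, ∫x²·sin(jπx/L)·sin(lπx/L) dx = (−1)^(j+l)·4jlL³/(π²(j² − l²)²); higher powers the same way via product-to-sum and parts.
State is unnormalized: ∫|φ|² dx = 1.2213, and ∫φ*·x²·φ dx = 0.43842, so ⟨x²⟩ = 0.43842 / 1.2213.
⟨x²⟩ = 0.35896.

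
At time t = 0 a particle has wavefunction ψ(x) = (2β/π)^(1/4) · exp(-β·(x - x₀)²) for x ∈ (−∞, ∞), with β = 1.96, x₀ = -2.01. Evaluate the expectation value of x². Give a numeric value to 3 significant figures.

⟨x²⟩ = ∫ x²·|ψ|² dx (integrals over the domain).
Gaussian moments (u = x − x₀): ∫u^(2j)·e^(−2βu²) du = (2j−1)!!/(4β)^j · √(π/(2β)), odd powers integrate to 0; here √(π/(2β)) = 0.89522.
⟨x²⟩ = 4.1677.

4.17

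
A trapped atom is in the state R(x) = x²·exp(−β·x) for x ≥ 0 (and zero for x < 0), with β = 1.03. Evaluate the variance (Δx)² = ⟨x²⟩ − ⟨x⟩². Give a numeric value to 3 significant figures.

1.18

Compute ⟨x⟩ and ⟨x²⟩ separately, then (Δx)² = ⟨x²⟩ − ⟨x⟩².
Every integrand reduces to terms xʲ·e^(−2βx) on [0, ∞); use ∫₀^∞ xʲ·e^(−2βx) dx = j!/(2β)^(j+1).
Normalization: ∫|R|² dx = 0.64696.
⟨x⟩ = 2.4272 and ⟨x²⟩ = 7.0695.
(Δx)² = 7.0695 − (2.4272)² = 1.1782.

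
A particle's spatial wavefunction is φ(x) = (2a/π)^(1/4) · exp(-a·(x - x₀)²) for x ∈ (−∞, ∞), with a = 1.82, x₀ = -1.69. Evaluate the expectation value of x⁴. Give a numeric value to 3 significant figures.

10.6

⟨x⁴⟩ = ∫ x⁴·|φ|² dx (integrals over the domain).
Gaussian moments (u = x − x₀): ∫u^(2j)·e^(−2au²) du = (2j−1)!!/(4a)^j · √(π/(2a)), odd powers integrate to 0; here √(π/(2a)) = 0.92902.
⟨x⁴⟩ = 10.568.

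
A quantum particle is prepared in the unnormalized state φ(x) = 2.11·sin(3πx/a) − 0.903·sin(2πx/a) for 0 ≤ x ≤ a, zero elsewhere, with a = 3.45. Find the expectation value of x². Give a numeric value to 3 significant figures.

⟨x²⟩ = ∫ x²·|φ|² dx / ∫|φ|² dx (integrals over the domain).
On 0 ≤ x ≤ a (j ≠ l): ∫sin²(jπx/a) dx = a/2, ∫sin(jπx/a)·sin(lπx/a) dx = 0; diagonal moments ∫x·sin²(jπx/a) dx = a²/4, ∫x²·sin²(jπx/a) dx = a³·(1/6 − 1/(4j²π²)); cross terms ∫x·sin(jπx/a)·sin(lπx/a) dx = 0 for j + l even and −4jla²/(π²(j² − l²)²) for j + l odd, ∫x²·sin(jπx/a)·sin(lπx/a) dx = (−1)^(j+l)·4jla³/(π²(j² − l²)²); higher powers the same way via product-to-sum and parts.
State is unnormalized: ∫|φ|² dx = 9.0865, and ∫φ*·x²·φ dx = 50.544, so ⟨x²⟩ = 50.544 / 9.0865.
⟨x²⟩ = 5.5626.

5.56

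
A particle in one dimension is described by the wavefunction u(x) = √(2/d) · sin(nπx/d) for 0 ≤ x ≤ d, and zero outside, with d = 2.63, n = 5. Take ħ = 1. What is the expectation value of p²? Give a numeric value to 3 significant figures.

p² u = −ħ² d²u/dx²; ⟨p²⟩ = −ħ² ∫ u*·u'' dx.
d/dx sin(nπx/d) = (nπ/d)·cos(nπx/d) and d²/dx² sin(nπx/d) = −(nπ/d)²·sin(nπx/d); on 0 ≤ x ≤ d, ∫sin²(nπx/d) dx = d/2 and ∫sin(nπx/d)·cos(nπx/d) dx = 0.
⟨p²⟩ = 35.672.

35.7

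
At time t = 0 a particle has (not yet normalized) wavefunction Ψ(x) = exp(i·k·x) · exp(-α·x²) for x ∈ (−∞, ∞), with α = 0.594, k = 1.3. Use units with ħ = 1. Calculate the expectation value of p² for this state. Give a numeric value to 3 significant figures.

2.28

p² Ψ = −ħ² d²Ψ/dx²; ⟨p²⟩ = −ħ² ∫ Ψ*·Ψ'' dx / ∫|Ψ|² dx.
Gaussian moments: ∫x^(2j)·e^(−2αx²) dx = (2j−1)!!/(4α)^j · √(π/(2α)), odd powers integrate to 0; here √(π/(2α)) = 1.6262. Derivatives: Ψ′ = (ik − 2αx)·Ψ, Ψ″ = ((ik − 2αx)² − 2α)·Ψ; the odd-in-x pieces drop out.
State is unnormalized: ∫|Ψ|² dx = 1.6262, and ∫Ψ*·(−ħ² Ψ'') dx = 3.7142, so ⟨p²⟩ = 3.7142 / 1.6262.
⟨p²⟩ = 2.2840.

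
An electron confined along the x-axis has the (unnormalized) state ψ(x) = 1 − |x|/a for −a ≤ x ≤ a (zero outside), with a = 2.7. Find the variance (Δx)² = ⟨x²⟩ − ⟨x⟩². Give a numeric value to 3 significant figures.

0.729

Compute ⟨x⟩ and ⟨x²⟩ separately, then (Δx)² = ⟨x²⟩ − ⟨x⟩².
ψ is even, so ∫ over [−a, a] = 2∫₀ᵃ with ψ = 1 − x/a there: ∫₀ᵃ (1 − x/a)² dx = a/3, ∫₀ᵃ x²(1 − x/a)² dx = a³/30, ∫₀ᵃ x⁴(1 − x/a)² dx = a⁵/105.
Normalization: ∫|ψ|² dx = 1.8000.
⟨x⟩ = 0.0000 and ⟨x²⟩ = 0.72900.
(Δx)² = 0.72900 − (0.0000)² = 0.72900.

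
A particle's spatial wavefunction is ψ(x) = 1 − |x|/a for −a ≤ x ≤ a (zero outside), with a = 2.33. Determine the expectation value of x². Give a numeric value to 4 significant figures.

0.5429

⟨x²⟩ = ∫ x²·|ψ|² dx / ∫|ψ|² dx (integrals over the domain).
ψ is even, so ∫ over [−a, a] = 2∫₀ᵃ with ψ = 1 − x/a there: ∫₀ᵃ (1 − x/a)² dx = a/3, ∫₀ᵃ x²(1 − x/a)² dx = a³/30, ∫₀ᵃ x⁴(1 − x/a)² dx = a⁵/105.
State is unnormalized: ∫|ψ|² dx = 1.5533, and ∫ψ*·x²·ψ dx = 0.84329, so ⟨x²⟩ = 0.84329 / 1.5533.
⟨x²⟩ = 0.54289.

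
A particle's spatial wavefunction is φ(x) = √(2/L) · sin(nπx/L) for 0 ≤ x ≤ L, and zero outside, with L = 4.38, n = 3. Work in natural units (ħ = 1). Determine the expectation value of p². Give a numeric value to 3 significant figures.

p² φ = −ħ² d²φ/dx²; ⟨p²⟩ = −ħ² ∫ φ*·φ'' dx.
d/dx sin(nπx/L) = (nπ/L)·cos(nπx/L) and d²/dx² sin(nπx/L) = −(nπ/L)²·sin(nπx/L); on 0 ≤ x ≤ L, ∫sin²(nπx/L) dx = L/2 and ∫sin(nπx/L)·cos(nπx/L) dx = 0.
⟨p²⟩ = 4.6301.

4.63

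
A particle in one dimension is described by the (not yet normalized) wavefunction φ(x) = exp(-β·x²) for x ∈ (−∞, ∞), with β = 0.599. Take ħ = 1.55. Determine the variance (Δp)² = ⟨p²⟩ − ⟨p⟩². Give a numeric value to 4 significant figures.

Compute ⟨p⟩ and ⟨p²⟩ separately; (Δp)² = ⟨p²⟩ − ⟨p⟩².
Gaussian moments: ∫x^(2j)·e^(−2βx²) dx = (2j−1)!!/(4β)^j · √(π/(2β)), odd powers integrate to 0; here √(π/(2β)) = 1.6194. Derivatives: d/dx e^(−βx²) = −2βx·e^(−βx²), d²/dx² e^(−βx²) = (4β²x² − 2β)·e^(−βx²).
Normalization: ∫|φ|² dx = 1.6194.
⟨p⟩ = 0.0000 and ⟨p²⟩ = 1.4391.
(Δp)² = 1.4391 − (0.0000)² = 1.4391.

1.439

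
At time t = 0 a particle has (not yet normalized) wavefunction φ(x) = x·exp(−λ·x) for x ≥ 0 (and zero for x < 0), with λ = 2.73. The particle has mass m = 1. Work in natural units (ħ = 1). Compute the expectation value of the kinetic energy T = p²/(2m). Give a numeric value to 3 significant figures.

3.73

T = −(ħ²/2m) d²/dx², so ⟨T⟩ = −(ħ²/2m) ∫ φ*·φ'' dx / ∫|φ|² dx; with m = 1.
Differentiate x·exp(−λ·x) with the product rule; every integrand then reduces to terms xʲ·e^(−2λx) on [0, ∞), with ∫₀^∞ xʲ·e^(−2λx) dx = j!/(2λ)^(j+1).
State is unnormalized: ∫|φ|² dx = 0.012287, and ∫φ*·(−ħ²/2m · φ'') dx = 0.045788, so ⟨T⟩ = 0.045788 / 0.012287.
⟨T⟩ = 3.7265.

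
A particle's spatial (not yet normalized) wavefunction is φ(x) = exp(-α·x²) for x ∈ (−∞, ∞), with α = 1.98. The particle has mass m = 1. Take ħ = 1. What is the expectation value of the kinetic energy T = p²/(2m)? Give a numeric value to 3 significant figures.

0.990

T = −(ħ²/2m) d²/dx², so ⟨T⟩ = −(ħ²/2m) ∫ φ*·φ'' dx / ∫|φ|² dx; with m = 1.
Gaussian moments: ∫x^(2j)·e^(−2αx²) dx = (2j−1)!!/(4α)^j · √(π/(2α)), odd powers integrate to 0; here √(π/(2α)) = 0.89069. Derivatives: d/dx e^(−αx²) = −2αx·e^(−αx²), d²/dx² e^(−αx²) = (4α²x² − 2α)·e^(−αx²).
State is unnormalized: ∫|φ|² dx = 0.89069, and ∫φ*·(−ħ²/2m · φ'') dx = 0.88178, so ⟨T⟩ = 0.88178 / 0.89069.
⟨T⟩ = 0.99000.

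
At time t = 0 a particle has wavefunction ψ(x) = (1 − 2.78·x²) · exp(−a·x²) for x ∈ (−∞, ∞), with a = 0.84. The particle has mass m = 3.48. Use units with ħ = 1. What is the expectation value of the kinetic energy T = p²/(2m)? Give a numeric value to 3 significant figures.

0.642

T = −(ħ²/2m) d²/dx², so ⟨T⟩ = −(ħ²/2m) ∫ ψ*·ψ'' dx / ∫|ψ|² dx; with m = 3.48.
Expand each integrand as polynomial × e^(−2ax²) and use ∫x^(2j)·e^(−2ax²) dx = (2j−1)!!/(4a)^j · √(π/(2a)), odd powers → 0; here √(π/(2a)) = 1.3675. Differentiate with the product rule, d/dx e^(−ax²) = −2ax·e^(−ax²).
State is unnormalized: ∫|ψ|² dx = 1.9130, and ∫ψ*·(−ħ²/2m · ψ'') dx = 1.2290, so ⟨T⟩ = 1.2290 / 1.9130.
⟨T⟩ = 0.64245.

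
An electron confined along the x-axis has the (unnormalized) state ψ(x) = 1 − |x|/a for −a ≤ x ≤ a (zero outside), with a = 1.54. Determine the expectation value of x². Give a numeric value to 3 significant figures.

0.237

⟨x²⟩ = ∫ x²·|ψ|² dx / ∫|ψ|² dx (integrals over the domain).
ψ is even, so ∫ over [−a, a] = 2∫₀ᵃ with ψ = 1 − x/a there: ∫₀ᵃ (1 − x/a)² dx = a/3, ∫₀ᵃ x²(1 − x/a)² dx = a³/30, ∫₀ᵃ x⁴(1 − x/a)² dx = a⁵/105.
State is unnormalized: ∫|ψ|² dx = 1.0267, and ∫ψ*·x²·ψ dx = 0.24348, so ⟨x²⟩ = 0.24348 / 1.0267.
⟨x²⟩ = 0.23716.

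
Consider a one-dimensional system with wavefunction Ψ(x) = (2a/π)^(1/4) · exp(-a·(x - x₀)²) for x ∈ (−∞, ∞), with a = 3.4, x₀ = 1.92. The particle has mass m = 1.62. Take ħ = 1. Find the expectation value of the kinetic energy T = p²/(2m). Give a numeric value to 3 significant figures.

T = −(ħ²/2m) d²/dx², so ⟨T⟩ = −(ħ²/2m) ∫ Ψ*·Ψ'' dx; with m = 1.62.
Gaussian moments (u = x − x₀): ∫u^(2j)·e^(−2au²) du = (2j−1)!!/(4a)^j · √(π/(2a)), odd powers integrate to 0; here √(π/(2a)) = 0.67971. Derivatives: d/dx e^(−au²) = −2au·e^(−au²), d²/dx² e^(−au²) = (4a²u² − 2a)·e^(−au²).
⟨T⟩ = 1.0494.

1.05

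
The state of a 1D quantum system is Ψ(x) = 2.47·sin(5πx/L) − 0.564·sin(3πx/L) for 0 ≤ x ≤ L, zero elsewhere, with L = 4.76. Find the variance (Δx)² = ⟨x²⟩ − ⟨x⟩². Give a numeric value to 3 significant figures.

1.37

Compute ⟨x⟩ and ⟨x²⟩ separately, then (Δx)² = ⟨x²⟩ − ⟨x⟩².
On 0 ≤ x ≤ L (j ≠ l): ∫sin²(jπx/L) dx = L/2, ∫sin(jπx/L)·sin(lπx/L) dx = 0; diagonal moments ∫x·sin²(jπx/L) dx = L²/4, ∫x²·sin²(jπx/L) dx = L³·(1/6 − 1/(4j²π²)); cross terms ∫x·sin(jπx/L)·sin(lπx/L) dx = 0 for j + l even and −4jlL²/(π²(j² − l²)²) for j + l odd, ∫x²·sin(jπx/L)·sin(lπx/L) dx = (−1)^(j+l)·4jlL³/(π²(j² − l²)²); higher powers the same way via product-to-sum and parts.
Normalization: ∫|Ψ|² dx = 15.277.
⟨x⟩ = 2.3800 and ⟨x²⟩ = 7.0355.
(Δx)² = 7.0355 − (2.3800)² = 1.3711.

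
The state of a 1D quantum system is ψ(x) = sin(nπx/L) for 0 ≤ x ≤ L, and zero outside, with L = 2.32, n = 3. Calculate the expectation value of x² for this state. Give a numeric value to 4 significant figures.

⟨x²⟩ = ∫ x²·|ψ|² dx / ∫|ψ|² dx (integrals over the domain).
With sin²θ = (1 − cos2θ)/2 on 0 ≤ x ≤ L: ∫sin²(nπx/L) dx = L/2, ∫x·sin²(nπx/L) dx = L²/4, ∫x²·sin²(nπx/L) dx = L³·(1/6 − 1/(4n²π²)); higher powers xᵏ the same way, integrating xᵏ·cos(2nπx/L) by parts.
State is unnormalized: ∫|ψ|² dx = 1.1600, and ∫ψ*·x²·ψ dx = 2.0460, so ⟨x²⟩ = 2.0460 / 1.1600.
⟨x²⟩ = 1.7638.

1.764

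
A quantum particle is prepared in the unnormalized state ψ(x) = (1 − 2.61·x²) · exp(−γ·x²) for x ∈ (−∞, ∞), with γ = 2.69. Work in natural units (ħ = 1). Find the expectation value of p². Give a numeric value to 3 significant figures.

p² ψ = −ħ² d²ψ/dx²; ⟨p²⟩ = −ħ² ∫ ψ*·ψ'' dx / ∫|ψ|² dx.
Expand each integrand as polynomial × e^(−2γx²) and use ∫x^(2j)·e^(−2γx²) dx = (2j−1)!!/(4γ)^j · √(π/(2γ)), odd powers → 0; here √(π/(2γ)) = 0.76416. Differentiate with the product rule, d/dx e^(−γx²) = −2γx·e^(−γx²).
State is unnormalized: ∫|ψ|² dx = 0.52833, and ∫ψ*·(−ħ² ψ'') dx = 3.8994, so ⟨p²⟩ = 3.8994 / 0.52833.
⟨p²⟩ = 7.3807.

7.38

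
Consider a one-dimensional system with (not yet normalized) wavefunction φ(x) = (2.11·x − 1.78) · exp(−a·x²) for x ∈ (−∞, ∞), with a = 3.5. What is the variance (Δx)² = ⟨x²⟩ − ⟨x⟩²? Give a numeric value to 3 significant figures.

0.0608

Compute ⟨x⟩ and ⟨x²⟩ separately, then (Δx)² = ⟨x²⟩ − ⟨x⟩².
Expand each integrand as polynomial × e^(−2ax²) and use ∫x^(2j)·e^(−2ax²) dx = (2j−1)!!/(4a)^j · √(π/(2a)), odd powers → 0; here √(π/(2a)) = 0.66992.
Normalization: ∫|φ|² dx = 2.3356.
⟨x⟩ = -0.15390 and ⟨x²⟩ = 0.084459.
(Δx)² = 0.084459 − (-0.15390)² = 0.060775.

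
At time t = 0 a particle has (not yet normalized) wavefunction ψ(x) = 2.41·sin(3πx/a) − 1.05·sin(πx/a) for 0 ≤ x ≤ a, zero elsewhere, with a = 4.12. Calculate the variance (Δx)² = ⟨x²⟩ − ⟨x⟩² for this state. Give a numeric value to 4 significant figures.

0.7247

Compute ⟨x⟩ and ⟨x²⟩ separately, then (Δx)² = ⟨x²⟩ − ⟨x⟩².
On 0 ≤ x ≤ a (j ≠ l): ∫sin²(jπx/a) dx = a/2, ∫sin(jπx/a)·sin(lπx/a) dx = 0; diagonal moments ∫x·sin²(jπx/a) dx = a²/4, ∫x²·sin²(jπx/a) dx = a³·(1/6 − 1/(4j²π²)); cross terms ∫x·sin(jπx/a)·sin(lπx/a) dx = 0 for j + l even and −4jla²/(π²(j² − l²)²) for j + l odd, ∫x²·sin(jπx/a)·sin(lπx/a) dx = (−1)^(j+l)·4jla³/(π²(j² − l²)²); higher powers the same way via product-to-sum and parts.
Normalization: ∫|ψ|² dx = 14.236.
⟨x⟩ = 2.0600 and ⟨x²⟩ = 4.9683.
(Δx)² = 4.9683 − (2.0600)² = 0.72471.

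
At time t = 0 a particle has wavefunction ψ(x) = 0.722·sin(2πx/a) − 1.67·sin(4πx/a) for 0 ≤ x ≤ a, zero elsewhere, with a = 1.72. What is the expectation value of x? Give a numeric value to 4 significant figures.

⟨x⟩ = ∫ x·|ψ|² dx / ∫|ψ|² dx (integrals over the domain).
On 0 ≤ x ≤ a (j ≠ l): ∫sin²(jπx/a) dx = a/2, ∫sin(jπx/a)·sin(lπx/a) dx = 0; diagonal moments ∫x·sin²(jπx/a) dx = a²/4, ∫x²·sin²(jπx/a) dx = a³·(1/6 − 1/(4j²π²)); cross terms ∫x·sin(jπx/a)·sin(lπx/a) dx = 0 for j + l even and −4jla²/(π²(j² − l²)²) for j + l odd, ∫x²·sin(jπx/a)·sin(lπx/a) dx = (−1)^(j+l)·4jla³/(π²(j² − l²)²); higher powers the same way via product-to-sum and parts.
State is unnormalized: ∫|ψ|² dx = 2.8468, and ∫ψ*·x·ψ dx = 2.4482, so ⟨x⟩ = 2.4482 / 2.8468.
⟨x⟩ = 0.86000.

0.8600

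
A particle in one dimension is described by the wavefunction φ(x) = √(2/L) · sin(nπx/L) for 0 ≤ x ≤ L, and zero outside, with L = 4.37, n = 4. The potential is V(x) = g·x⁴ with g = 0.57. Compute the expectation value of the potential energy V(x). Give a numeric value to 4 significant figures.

⟨V⟩ = ∫ V(x)·|φ|² dx.
With sin²θ = (1 − cos2θ)/2 on 0 ≤ x ≤ L: ∫sin²(nπx/L) dx = L/2, ∫x·sin²(nπx/L) dx = L²/4, ∫x²·sin²(nπx/L) dx = L³·(1/6 − 1/(4n²π²)); higher powers xᵏ the same way, integrating xᵏ·cos(2nπx/L) by parts.
⟨V⟩ = 40.271.

40.27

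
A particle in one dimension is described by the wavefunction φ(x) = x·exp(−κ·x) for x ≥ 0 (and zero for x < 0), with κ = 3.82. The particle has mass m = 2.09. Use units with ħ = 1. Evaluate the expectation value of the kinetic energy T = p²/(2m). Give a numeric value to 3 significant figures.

T = −(ħ²/2m) d²/dx², so ⟨T⟩ = −(ħ²/2m) ∫ φ*·φ'' dx / ∫|φ|² dx; with m = 2.09.
Differentiate x·exp(−κ·x) with the product rule; every integrand then reduces to terms xʲ·e^(−2κx) on [0, ∞), with ∫₀^∞ xʲ·e^(−2κx) dx = j!/(2κ)^(j+1).
State is unnormalized: ∫|φ|² dx = 0.0044849, and ∫φ*·(−ħ²/2m · φ'') dx = 0.015657, so ⟨T⟩ = 0.015657 / 0.0044849.
⟨T⟩ = 3.4910.

3.49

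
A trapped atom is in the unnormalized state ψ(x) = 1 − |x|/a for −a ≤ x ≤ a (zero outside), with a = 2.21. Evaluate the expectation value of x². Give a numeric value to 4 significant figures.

0.4884

⟨x²⟩ = ∫ x²·|ψ|² dx / ∫|ψ|² dx (integrals over the domain).
ψ is even, so ∫ over [−a, a] = 2∫₀ᵃ with ψ = 1 − x/a there: ∫₀ᵃ (1 − x/a)² dx = a/3, ∫₀ᵃ x²(1 − x/a)² dx = a³/30, ∫₀ᵃ x⁴(1 − x/a)² dx = a⁵/105.
State is unnormalized: ∫|ψ|² dx = 1.4733, and ∫ψ*·x²·ψ dx = 0.71959, so ⟨x²⟩ = 0.71959 / 1.4733.
⟨x²⟩ = 0.48841.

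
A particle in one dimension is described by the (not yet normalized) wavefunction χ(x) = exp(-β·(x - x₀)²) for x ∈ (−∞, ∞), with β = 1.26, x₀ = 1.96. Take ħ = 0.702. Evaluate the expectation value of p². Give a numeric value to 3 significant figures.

p² χ = −ħ² d²χ/dx²; ⟨p²⟩ = −ħ² ∫ χ*·χ'' dx / ∫|χ|² dx.
Gaussian moments (u = x − x₀): ∫u^(2j)·e^(−2βu²) du = (2j−1)!!/(4β)^j · √(π/(2β)), odd powers integrate to 0; here √(π/(2β)) = 1.1165. Derivatives: d/dx e^(−βu²) = −2βu·e^(−βu²), d²/dx² e^(−βu²) = (4β²u² − 2β)·e^(−βu²).
State is unnormalized: ∫|χ|² dx = 1.1165, and ∫χ*·(−ħ² χ'') dx = 0.69330, so ⟨p²⟩ = 0.69330 / 1.1165.
⟨p²⟩ = 0.62093.

0.621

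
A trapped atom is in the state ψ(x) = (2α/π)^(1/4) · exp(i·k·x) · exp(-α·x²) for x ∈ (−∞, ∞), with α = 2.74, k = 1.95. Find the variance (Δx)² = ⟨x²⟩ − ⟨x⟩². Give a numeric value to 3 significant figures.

0.0912

Compute ⟨x⟩ and ⟨x²⟩ separately, then (Δx)² = ⟨x²⟩ − ⟨x⟩².
Gaussian moments: ∫x^(2j)·e^(−2αx²) dx = (2j−1)!!/(4α)^j · √(π/(2α)), odd powers integrate to 0; here √(π/(2α)) = 0.75715.
⟨x⟩ = 0.0000 and ⟨x²⟩ = 0.091241.
(Δx)² = 0.091241 − (0.0000)² = 0.091241.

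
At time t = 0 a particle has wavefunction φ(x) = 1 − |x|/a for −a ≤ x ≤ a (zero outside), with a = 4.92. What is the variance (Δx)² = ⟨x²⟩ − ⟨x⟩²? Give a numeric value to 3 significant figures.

2.42

Compute ⟨x⟩ and ⟨x²⟩ separately, then (Δx)² = ⟨x²⟩ − ⟨x⟩².
φ is even, so ∫ over [−a, a] = 2∫₀ᵃ with φ = 1 − x/a there: ∫₀ᵃ (1 − x/a)² dx = a/3, ∫₀ᵃ x²(1 − x/a)² dx = a³/30, ∫₀ᵃ x⁴(1 − x/a)² dx = a⁵/105.
Normalization: ∫|φ|² dx = 3.2800.
⟨x⟩ = 0.0000 and ⟨x²⟩ = 2.4206.
(Δx)² = 2.4206 − (0.0000)² = 2.4206.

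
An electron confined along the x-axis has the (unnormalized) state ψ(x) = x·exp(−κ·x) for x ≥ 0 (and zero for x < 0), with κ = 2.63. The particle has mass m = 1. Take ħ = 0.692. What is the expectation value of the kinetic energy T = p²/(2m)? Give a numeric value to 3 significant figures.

1.66

T = −(ħ²/2m) d²/dx², so ⟨T⟩ = −(ħ²/2m) ∫ ψ*·ψ'' dx / ∫|ψ|² dx; with m = 1.
Differentiate x·exp(−κ·x) with the product rule; every integrand then reduces to terms xʲ·e^(−2κx) on [0, ∞), with ∫₀^∞ xʲ·e^(−2κx) dx = j!/(2κ)^(j+1).
State is unnormalized: ∫|ψ|² dx = 0.013743, and ∫ψ*·(−ħ²/2m · ψ'') dx = 0.022760, so ⟨T⟩ = 0.022760 / 0.013743.
⟨T⟩ = 1.6561.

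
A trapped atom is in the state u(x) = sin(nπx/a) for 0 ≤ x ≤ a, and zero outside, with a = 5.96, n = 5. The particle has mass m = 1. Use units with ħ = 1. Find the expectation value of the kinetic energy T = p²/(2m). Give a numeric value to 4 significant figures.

T = −(ħ²/2m) d²/dx², so ⟨T⟩ = −(ħ²/2m) ∫ u*·u'' dx / ∫|u|² dx; with m = 1.
d/dx sin(nπx/a) = (nπ/a)·cos(nπx/a) and d²/dx² sin(nπx/a) = −(nπ/a)²·sin(nπx/a); on 0 ≤ x ≤ a, ∫sin²(nπx/a) dx = a/2 and ∫sin(nπx/a)·cos(nπx/a) dx = 0.
State is unnormalized: ∫|u|² dx = 2.9800, and ∫u*·(−ħ²/2m · u'') dx = 10.350, so ⟨T⟩ = 10.350 / 2.9800.
⟨T⟩ = 3.4731.

3.473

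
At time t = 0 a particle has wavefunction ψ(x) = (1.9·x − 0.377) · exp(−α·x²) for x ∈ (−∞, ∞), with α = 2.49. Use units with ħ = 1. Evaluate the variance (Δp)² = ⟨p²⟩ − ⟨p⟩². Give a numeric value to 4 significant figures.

Compute ⟨p⟩ and ⟨p²⟩ separately; (Δp)² = ⟨p²⟩ − ⟨p⟩².
Expand each integrand as polynomial × e^(−2αx²) and use ∫x^(2j)·e^(−2αx²) dx = (2j−1)!!/(4α)^j · √(π/(2α)), odd powers → 0; here √(π/(2α)) = 0.79426. Differentiate with the product rule, d/dx e^(−αx²) = −2αx·e^(−αx²).
Normalization: ∫|ψ|² dx = 0.40076.
⟨p⟩ = 0.0000 and ⟨p²⟩ = 6.0672.
(Δp)² = 6.0672 − (0.0000)² = 6.0672.

6.067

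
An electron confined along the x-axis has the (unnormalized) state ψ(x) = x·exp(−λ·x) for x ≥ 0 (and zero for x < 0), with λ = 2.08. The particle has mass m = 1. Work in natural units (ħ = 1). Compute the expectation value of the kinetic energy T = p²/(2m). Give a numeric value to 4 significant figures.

2.163

T = −(ħ²/2m) d²/dx², so ⟨T⟩ = −(ħ²/2m) ∫ ψ*·ψ'' dx / ∫|ψ|² dx; with m = 1.
Differentiate x·exp(−λ·x) with the product rule; every integrand then reduces to terms xʲ·e^(−2λx) on [0, ∞), with ∫₀^∞ xʲ·e^(−2λx) dx = j!/(2λ)^(j+1).
State is unnormalized: ∫|ψ|² dx = 0.027781, and ∫ψ*·(−ħ²/2m · ψ'') dx = 0.060096, so ⟨T⟩ = 0.060096 / 0.027781.
⟨T⟩ = 2.1632.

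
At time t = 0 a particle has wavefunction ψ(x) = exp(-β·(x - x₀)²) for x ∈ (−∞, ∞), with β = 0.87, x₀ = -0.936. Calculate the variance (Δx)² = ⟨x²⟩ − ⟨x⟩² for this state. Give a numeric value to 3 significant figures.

0.287

Compute ⟨x⟩ and ⟨x²⟩ separately, then (Δx)² = ⟨x²⟩ − ⟨x⟩².
Gaussian moments (u = x − x₀): ∫u^(2j)·e^(−2βu²) du = (2j−1)!!/(4β)^j · √(π/(2β)), odd powers integrate to 0; here √(π/(2β)) = 1.3437.
Normalization: ∫|ψ|² dx = 1.3437.
⟨x⟩ = -0.93600 and ⟨x²⟩ = 1.1635.
(Δx)² = 1.1635 − (-0.93600)² = 0.28736.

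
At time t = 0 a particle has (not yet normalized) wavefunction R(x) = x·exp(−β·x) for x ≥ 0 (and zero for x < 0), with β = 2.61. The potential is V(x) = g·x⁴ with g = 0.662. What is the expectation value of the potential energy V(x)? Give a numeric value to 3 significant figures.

0.321

⟨V⟩ = ∫ V(x)·|R|² dx / ∫|R|² dx.
Every integrand reduces to terms xʲ·e^(−2βx) on [0, ∞); use ∫₀^∞ xʲ·e^(−2βx) dx = j!/(2β)^(j+1).
State is unnormalized: ∫|R|² dx = 0.014061, and ∫R*·V(x)·R dx = 0.0045133, so ⟨V⟩ = 0.0045133 / 0.014061.
⟨V⟩ = 0.32098.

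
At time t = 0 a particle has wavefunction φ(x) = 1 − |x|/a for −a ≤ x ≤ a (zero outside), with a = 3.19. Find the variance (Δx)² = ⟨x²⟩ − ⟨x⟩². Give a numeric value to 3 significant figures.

Compute ⟨x⟩ and ⟨x²⟩ separately, then (Δx)² = ⟨x²⟩ − ⟨x⟩².
φ is even, so ∫ over [−a, a] = 2∫₀ᵃ with φ = 1 − x/a there: ∫₀ᵃ (1 − x/a)² dx = a/3, ∫₀ᵃ x²(1 − x/a)² dx = a³/30, ∫₀ᵃ x⁴(1 − x/a)² dx = a⁵/105.
Normalization: ∫|φ|² dx = 2.1267.
⟨x⟩ = 0.0000 and ⟨x²⟩ = 1.0176.
(Δx)² = 1.0176 − (0.0000)² = 1.0176.

1.02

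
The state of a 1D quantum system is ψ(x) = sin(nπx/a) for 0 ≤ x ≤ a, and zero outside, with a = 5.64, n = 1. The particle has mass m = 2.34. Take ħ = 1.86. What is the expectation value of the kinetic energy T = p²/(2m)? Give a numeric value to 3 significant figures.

T = −(ħ²/2m) d²/dx², so ⟨T⟩ = −(ħ²/2m) ∫ ψ*·ψ'' dx / ∫|ψ|² dx; with m = 2.34.
d/dx sin(nπx/a) = (nπ/a)·cos(nπx/a) and d²/dx² sin(nπx/a) = −(nπ/a)²·sin(nπx/a); on 0 ≤ x ≤ a, ∫sin²(nπx/a) dx = a/2 and ∫sin(nπx/a)·cos(nπx/a) dx = 0.
State is unnormalized: ∫|ψ|² dx = 2.8200, and ∫ψ*·(−ħ²/2m · ψ'') dx = 0.64680, so ⟨T⟩ = 0.64680 / 2.8200.
⟨T⟩ = 0.22936.

0.229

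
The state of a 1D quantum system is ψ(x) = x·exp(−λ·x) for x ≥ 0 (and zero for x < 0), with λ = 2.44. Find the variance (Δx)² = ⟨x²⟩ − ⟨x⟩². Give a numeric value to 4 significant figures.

0.1260

Compute ⟨x⟩ and ⟨x²⟩ separately, then (Δx)² = ⟨x²⟩ − ⟨x⟩².
Every integrand reduces to terms xʲ·e^(−2λx) on [0, ∞); use ∫₀^∞ xʲ·e^(−2λx) dx = j!/(2λ)^(j+1).
Normalization: ∫|ψ|² dx = 0.017210.
⟨x⟩ = 0.61475 and ⟨x²⟩ = 0.50390.
(Δx)² = 0.50390 − (0.61475)² = 0.12597.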